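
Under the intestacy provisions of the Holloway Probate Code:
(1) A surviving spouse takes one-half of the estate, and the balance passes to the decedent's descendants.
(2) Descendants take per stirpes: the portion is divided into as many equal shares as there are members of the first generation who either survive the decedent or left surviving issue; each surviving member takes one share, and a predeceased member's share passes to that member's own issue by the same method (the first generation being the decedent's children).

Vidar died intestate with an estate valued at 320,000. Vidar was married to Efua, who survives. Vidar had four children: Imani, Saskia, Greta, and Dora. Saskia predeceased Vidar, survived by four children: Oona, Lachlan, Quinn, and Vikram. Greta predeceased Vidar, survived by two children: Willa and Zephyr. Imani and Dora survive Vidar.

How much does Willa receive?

Willa receives 20,000.

Efua takes one-half of 320,000 = 160,000. The remaining 160,000 passes to the descendants.
The descendants' portion (160,000) is divided into 4 shares of 40,000: Imani and Dora each take 40,000; Saskia's 40,000 share passes to Saskia's issue; Greta's 40,000 share passes to Greta's issue.
Saskia's share (40,000) is divided into 4 shares of 10,000: Oona, Lachlan, Quinn, and Vikram each take 10,000.
Greta's share (40,000) is divided into 2 shares of 20,000: Willa and Zephyr each take 20,000.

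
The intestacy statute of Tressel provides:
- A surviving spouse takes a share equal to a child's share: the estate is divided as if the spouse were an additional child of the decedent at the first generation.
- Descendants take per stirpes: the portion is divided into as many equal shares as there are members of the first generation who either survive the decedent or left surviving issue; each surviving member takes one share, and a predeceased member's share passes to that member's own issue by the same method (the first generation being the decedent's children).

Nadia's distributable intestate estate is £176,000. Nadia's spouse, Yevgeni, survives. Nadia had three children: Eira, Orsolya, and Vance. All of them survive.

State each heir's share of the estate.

The spouse counts as an additional share at the children's level, so there are 4 primary shares of £44,000. Yevgeni takes one such share (£44,000).
The children's combined portion (£132,000) is divided into 3 shares of £44,000: Eira, Orsolya, and Vance each take £44,000.

Yevgeni: £44,000; Eira: £44,000; Orsolya: £44,000; Vance: £44,000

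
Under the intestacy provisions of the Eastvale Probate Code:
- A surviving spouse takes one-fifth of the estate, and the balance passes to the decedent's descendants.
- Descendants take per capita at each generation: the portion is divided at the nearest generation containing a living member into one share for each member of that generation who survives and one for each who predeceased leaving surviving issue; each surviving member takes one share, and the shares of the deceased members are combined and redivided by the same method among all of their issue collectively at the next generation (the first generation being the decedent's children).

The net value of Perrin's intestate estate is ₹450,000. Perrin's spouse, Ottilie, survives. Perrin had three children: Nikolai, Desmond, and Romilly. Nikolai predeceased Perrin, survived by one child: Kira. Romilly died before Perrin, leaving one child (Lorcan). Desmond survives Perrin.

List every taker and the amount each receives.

Ottilie takes one-fifth of ₹450,000 = ₹90,000. The remaining ₹360,000 passes to the descendants.
The descendants' portion (₹360,000) is divided at the children's generation into 3 shares of ₹120,000. Desmond takes ₹120,000. The 2 shares of the deceased (Nikolai and Romilly) are combined into a pool of ₹240,000.
That pool (₹240,000) is divided at the grandchildren's generation equally among Kira and Lorcan: ₹120,000 each.

Ottilie: ₹90,000; Kira: ₹120,000; Desmond: ₹120,000; Lorcan: ₹120,000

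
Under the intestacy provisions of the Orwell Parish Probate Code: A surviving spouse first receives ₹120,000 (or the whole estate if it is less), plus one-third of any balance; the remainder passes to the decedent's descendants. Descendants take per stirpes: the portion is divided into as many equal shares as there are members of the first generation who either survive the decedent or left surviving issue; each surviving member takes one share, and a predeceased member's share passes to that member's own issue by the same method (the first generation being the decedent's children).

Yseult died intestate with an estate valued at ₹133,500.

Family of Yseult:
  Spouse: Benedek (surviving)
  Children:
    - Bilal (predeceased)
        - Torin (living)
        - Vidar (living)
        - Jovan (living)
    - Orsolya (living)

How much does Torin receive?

Torin receives ₹1,500.

Benedek first takes ₹120,000, leaving a balance of ₹13,500. Benedek then takes one-third of the balance (₹4,500), for a total of ₹124,500. The remaining ₹9,000 passes to the descendants.
The descendants' portion (₹9,000) is divided into 2 shares of ₹4,500: Orsolya takes ₹4,500; Bilal's ₹4,500 share passes to Bilal's issue.
Bilal's share (₹4,500) is divided into 3 shares of ₹1,500: Torin, Vidar, and Jovan each take ₹1,500.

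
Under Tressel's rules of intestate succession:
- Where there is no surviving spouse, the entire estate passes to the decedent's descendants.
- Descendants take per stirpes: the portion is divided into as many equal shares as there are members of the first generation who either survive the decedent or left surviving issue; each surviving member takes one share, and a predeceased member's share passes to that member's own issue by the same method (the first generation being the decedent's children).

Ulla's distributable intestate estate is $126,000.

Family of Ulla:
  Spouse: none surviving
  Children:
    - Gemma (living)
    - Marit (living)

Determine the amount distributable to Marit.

The entire $126,000 passes to the descendants.
That amount ($126,000) is divided into 2 shares of $63,000: Gemma and Marit each take $63,000.

Marit receives $63,000.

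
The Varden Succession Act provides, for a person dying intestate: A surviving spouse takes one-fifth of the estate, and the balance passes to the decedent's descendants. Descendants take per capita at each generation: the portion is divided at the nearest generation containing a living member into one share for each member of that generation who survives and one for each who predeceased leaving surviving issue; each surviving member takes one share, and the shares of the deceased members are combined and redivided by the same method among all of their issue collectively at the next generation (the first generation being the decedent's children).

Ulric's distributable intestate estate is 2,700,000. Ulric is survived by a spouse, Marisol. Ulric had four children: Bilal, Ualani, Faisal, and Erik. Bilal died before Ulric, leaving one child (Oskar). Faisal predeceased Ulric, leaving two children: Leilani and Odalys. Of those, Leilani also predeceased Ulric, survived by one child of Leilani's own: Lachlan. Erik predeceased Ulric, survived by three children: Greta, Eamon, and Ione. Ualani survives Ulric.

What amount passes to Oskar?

Oskar receives 270,000.

Marisol takes one-fifth of 2,700,000 = 540,000. The remaining 2,160,000 passes to the descendants.
The descendants' portion (2,160,000) is divided at the children's generation into 4 shares of 540,000. Ualani takes 540,000. The 3 shares of the deceased (Bilal, Faisal, and Erik) are combined into a pool of 1,620,000.
That pool (1,620,000) is divided at the grandchildren's generation into 6 shares of 270,000. Oskar, Odalys, Greta, Eamon, and Ione each take 270,000. The remaining share for the deceased Leilani (270,000) is carried to the next generation.
That pool (270,000) passes entirely to Lachlan, the sole taker at the great-grandchildren's generation.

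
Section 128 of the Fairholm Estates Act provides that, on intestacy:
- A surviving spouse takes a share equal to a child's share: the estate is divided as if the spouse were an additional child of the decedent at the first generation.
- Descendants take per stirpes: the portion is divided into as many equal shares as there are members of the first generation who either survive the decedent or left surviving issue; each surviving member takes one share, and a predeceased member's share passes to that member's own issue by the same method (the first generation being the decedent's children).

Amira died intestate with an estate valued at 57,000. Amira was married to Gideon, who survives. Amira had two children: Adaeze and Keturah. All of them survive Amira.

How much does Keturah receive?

The spouse counts as an additional share at the children's level, so there are 3 primary shares of 19,000. Gideon takes one such share (19,000).
The children's combined portion (38,000) is divided into 2 shares of 19,000: Adaeze and Keturah each take 19,000.

Keturah receives 19,000.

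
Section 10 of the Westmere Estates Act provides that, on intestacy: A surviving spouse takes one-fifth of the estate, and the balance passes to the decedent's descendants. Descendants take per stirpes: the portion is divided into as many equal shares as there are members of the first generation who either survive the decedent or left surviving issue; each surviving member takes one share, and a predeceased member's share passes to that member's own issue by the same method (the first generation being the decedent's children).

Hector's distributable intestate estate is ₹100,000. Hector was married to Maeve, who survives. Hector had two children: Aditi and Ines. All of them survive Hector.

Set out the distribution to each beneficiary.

Maeve: ₹20,000; Aditi: ₹40,000; Ines: ₹40,000

Maeve takes one-fifth of ₹100,000 = ₹20,000. The remaining ₹80,000 passes to the descendants.
The descendants' portion (₹80,000) is divided into 2 shares of ₹40,000: Aditi and Ines each take ₹40,000.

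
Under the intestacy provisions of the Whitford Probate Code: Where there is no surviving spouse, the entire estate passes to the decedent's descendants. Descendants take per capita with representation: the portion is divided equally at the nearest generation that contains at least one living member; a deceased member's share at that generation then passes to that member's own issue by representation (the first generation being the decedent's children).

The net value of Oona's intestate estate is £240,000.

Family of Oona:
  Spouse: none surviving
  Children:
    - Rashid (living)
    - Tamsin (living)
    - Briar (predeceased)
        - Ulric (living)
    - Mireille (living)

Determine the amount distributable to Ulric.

The entire £240,000 passes to the descendants.
That amount (£240,000) is divided into 4 shares of £60,000: Rashid, Tamsin, and Mireille each take £60,000; Briar's £60,000 share passes to Briar's issue.
Briar's share (£60,000) passes entirely to Ulric.

Ulric receives £60,000.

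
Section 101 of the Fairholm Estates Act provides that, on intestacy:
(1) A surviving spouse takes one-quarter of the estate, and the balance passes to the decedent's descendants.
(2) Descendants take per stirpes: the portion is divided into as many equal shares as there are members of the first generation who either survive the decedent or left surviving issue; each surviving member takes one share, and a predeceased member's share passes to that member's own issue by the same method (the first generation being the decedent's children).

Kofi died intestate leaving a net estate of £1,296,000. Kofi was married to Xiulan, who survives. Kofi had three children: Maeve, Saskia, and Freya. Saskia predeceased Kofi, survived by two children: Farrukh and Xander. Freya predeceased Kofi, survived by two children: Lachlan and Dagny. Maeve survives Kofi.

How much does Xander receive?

Xiulan takes one-quarter of £1,296,000 = £324,000. The remaining £972,000 passes to the descendants.
The descendants' portion (£972,000) is divided into 3 shares of £324,000: Maeve takes £324,000; Saskia's £324,000 share passes to Saskia's issue; Freya's £324,000 share passes to Freya's issue.
Saskia's share (£324,000) is divided into 2 shares of £162,000: Farrukh and Xander each take £162,000.
Freya's share (£324,000) is divided into 2 shares of £162,000: Lachlan and Dagny each take £162,000.

Xander receives £162,000.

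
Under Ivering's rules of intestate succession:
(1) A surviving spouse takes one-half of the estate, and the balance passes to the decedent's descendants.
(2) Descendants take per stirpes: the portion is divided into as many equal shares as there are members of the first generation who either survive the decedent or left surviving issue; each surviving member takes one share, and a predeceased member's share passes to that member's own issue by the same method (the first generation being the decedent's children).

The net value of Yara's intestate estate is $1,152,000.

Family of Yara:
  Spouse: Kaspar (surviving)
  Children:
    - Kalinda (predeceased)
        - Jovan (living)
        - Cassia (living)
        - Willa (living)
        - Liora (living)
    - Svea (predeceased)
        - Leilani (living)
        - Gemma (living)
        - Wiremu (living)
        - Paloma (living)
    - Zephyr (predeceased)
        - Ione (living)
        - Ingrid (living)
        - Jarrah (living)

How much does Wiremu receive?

Kaspar takes one-half of $1,152,000 = $576,000. The remaining $576,000 passes to the descendants.
The descendants' portion ($576,000) is divided into 3 shares of $192,000: Kalinda's $192,000 share passes to Kalinda's issue; Svea's $192,000 share passes to Svea's issue; Zephyr's $192,000 share passes to Zephyr's issue.
Kalinda's share ($192,000) is divided into 4 shares of $48,000: Jovan, Cassia, Willa, and Liora each take $48,000.
Svea's share ($192,000) is divided into 4 shares of $48,000: Leilani, Gemma, Wiremu, and Paloma each take $48,000.
Zephyr's share ($192,000) is divided into 3 shares of $64,000: Ione, Ingrid, and Jarrah each take $64,000.

Wiremu receives $48,000.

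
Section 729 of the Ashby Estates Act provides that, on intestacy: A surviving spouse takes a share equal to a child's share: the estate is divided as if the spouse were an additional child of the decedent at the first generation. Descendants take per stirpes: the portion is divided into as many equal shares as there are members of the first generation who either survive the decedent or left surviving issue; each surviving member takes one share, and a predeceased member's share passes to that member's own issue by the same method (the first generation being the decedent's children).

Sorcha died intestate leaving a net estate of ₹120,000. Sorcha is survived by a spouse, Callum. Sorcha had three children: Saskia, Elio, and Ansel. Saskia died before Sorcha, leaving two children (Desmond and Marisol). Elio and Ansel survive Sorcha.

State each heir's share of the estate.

The spouse counts as an additional share at the children's level, so there are 4 primary shares of ₹30,000. Callum takes one such share (₹30,000).
The children's combined portion (₹90,000) is divided into 3 shares of ₹30,000: Elio and Ansel each take ₹30,000; Saskia's ₹30,000 share passes to Saskia's issue.
Saskia's share (₹30,000) is divided into 2 shares of ₹15,000: Desmond and Marisol each take ₹15,000.

Callum: ₹30,000; Desmond: ₹15,000; Marisol: ₹15,000; Elio: ₹30,000; Ansel: ₹30,000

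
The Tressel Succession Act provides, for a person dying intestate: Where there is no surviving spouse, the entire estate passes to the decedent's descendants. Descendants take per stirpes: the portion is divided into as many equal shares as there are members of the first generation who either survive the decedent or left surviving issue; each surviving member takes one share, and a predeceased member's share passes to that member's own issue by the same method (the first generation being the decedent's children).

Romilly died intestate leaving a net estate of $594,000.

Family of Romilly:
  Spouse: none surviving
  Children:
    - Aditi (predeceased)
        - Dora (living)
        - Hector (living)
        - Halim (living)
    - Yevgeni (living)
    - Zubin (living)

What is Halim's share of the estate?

Halim receives $66,000.

The entire $594,000 passes to the descendants.
That amount ($594,000) is divided into 3 shares of $198,000: Yevgeni and Zubin each take $198,000; Aditi's $198,000 share passes to Aditi's issue.
Aditi's share ($198,000) is divided into 3 shares of $66,000: Dora, Hector, and Halim each take $66,000.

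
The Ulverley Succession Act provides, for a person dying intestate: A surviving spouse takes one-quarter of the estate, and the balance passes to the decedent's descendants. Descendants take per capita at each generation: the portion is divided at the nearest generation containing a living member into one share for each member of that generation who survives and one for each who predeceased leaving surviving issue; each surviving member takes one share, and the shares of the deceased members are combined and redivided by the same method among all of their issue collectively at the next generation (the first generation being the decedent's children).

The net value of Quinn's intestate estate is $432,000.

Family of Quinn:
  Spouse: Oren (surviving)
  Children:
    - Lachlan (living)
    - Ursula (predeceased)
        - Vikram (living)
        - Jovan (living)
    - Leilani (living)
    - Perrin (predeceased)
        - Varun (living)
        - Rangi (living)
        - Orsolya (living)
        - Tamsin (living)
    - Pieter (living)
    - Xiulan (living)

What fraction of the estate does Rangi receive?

Rangi receives 1/24 of the estate.

Oren takes one-quarter of $432,000 = $108,000. The remaining $324,000 passes to the descendants.
The descendants' portion ($324,000) is divided at the children's generation into 6 shares of $54,000. Lachlan, Leilani, Pieter, and Xiulan each take $54,000. The 2 shares of the deceased (Ursula and Perrin) are combined into a pool of $108,000.
That pool ($108,000) is divided at the grandchildren's generation equally among Vikram, Jovan, Varun, Rangi, Orsolya, and Tamsin: $18,000 each.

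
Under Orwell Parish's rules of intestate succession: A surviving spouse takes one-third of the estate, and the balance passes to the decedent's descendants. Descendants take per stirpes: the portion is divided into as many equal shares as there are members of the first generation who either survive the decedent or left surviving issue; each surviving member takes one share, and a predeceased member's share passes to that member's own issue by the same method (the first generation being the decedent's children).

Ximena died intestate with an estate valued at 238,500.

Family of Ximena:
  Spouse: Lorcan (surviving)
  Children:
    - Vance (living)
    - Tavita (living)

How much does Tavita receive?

Tavita receives 79,500.

Lorcan takes one-third of 238,500 = 79,500. The remaining 159,000 passes to the descendants.
The descendants' portion (159,000) is divided into 2 shares of 79,500: Vance and Tavita each take 79,500.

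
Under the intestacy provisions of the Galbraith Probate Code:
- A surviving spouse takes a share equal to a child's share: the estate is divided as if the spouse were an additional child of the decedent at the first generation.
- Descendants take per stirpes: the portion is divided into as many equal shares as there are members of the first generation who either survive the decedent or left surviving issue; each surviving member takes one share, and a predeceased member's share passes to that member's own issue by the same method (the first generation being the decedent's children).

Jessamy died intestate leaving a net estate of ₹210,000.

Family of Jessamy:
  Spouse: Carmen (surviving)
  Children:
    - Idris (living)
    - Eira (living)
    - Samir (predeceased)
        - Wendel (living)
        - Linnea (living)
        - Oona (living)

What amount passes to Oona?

Oona receives ₹17,500.

The spouse counts as an additional share at the children's level, so there are 4 primary shares of ₹52,500. Carmen takes one such share (₹52,500).
The children's combined portion (₹157,500) is divided into 3 shares of ₹52,500: Idris and Eira each take ₹52,500; Samir's ₹52,500 share passes to Samir's issue.
Samir's share (₹52,500) is divided into 3 shares of ₹17,500: Wendel, Linnea, and Oona each take ₹17,500.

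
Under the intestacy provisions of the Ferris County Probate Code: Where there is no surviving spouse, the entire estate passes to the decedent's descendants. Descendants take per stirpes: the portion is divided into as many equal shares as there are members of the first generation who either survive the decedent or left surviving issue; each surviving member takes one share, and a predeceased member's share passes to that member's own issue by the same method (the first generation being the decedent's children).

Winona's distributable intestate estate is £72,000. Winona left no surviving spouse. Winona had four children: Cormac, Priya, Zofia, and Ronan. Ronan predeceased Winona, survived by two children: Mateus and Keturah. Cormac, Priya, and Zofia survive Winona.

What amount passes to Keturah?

The entire £72,000 passes to the descendants.
That amount (£72,000) is divided into 4 shares of £18,000: Cormac, Priya, and Zofia each take £18,000; Ronan's £18,000 share passes to Ronan's issue.
Ronan's share (£18,000) is divided into 2 shares of £9,000: Mateus and Keturah each take £9,000.

Keturah receives £9,000.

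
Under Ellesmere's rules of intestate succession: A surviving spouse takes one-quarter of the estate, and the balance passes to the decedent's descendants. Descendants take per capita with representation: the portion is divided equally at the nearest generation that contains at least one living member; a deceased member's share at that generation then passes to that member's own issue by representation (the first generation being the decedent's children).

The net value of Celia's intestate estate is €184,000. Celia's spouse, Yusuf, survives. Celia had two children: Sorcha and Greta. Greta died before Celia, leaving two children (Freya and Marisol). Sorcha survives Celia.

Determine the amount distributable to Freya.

Yusuf takes one-quarter of €184,000 = €46,000. The remaining €138,000 passes to the descendants.
The descendants' portion (€138,000) is divided into 2 shares of €69,000: Sorcha takes €69,000; Greta's €69,000 share passes to Greta's issue.
Greta's share (€69,000) is divided into 2 shares of €34,500: Freya and Marisol each take €34,500.

Freya receives €34,500.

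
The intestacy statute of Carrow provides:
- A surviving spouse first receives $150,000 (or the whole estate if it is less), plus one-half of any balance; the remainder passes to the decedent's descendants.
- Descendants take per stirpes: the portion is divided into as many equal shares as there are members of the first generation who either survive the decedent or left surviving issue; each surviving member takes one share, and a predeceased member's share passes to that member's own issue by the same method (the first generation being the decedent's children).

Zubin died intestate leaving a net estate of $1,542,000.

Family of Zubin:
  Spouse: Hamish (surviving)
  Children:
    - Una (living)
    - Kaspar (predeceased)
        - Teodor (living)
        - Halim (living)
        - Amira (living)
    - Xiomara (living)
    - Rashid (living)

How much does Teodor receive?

Hamish first takes $150,000, leaving a balance of $1,392,000. Hamish then takes one-half of the balance ($696,000), for a total of $846,000. The remaining $696,000 passes to the descendants.
The descendants' portion ($696,000) is divided into 4 shares of $174,000: Una, Xiomara, and Rashid each take $174,000; Kaspar's $174,000 share passes to Kaspar's issue.
Kaspar's share ($174,000) is divided into 3 shares of $58,000: Teodor, Halim, and Amira each take $58,000.

Teodor receives $58,000.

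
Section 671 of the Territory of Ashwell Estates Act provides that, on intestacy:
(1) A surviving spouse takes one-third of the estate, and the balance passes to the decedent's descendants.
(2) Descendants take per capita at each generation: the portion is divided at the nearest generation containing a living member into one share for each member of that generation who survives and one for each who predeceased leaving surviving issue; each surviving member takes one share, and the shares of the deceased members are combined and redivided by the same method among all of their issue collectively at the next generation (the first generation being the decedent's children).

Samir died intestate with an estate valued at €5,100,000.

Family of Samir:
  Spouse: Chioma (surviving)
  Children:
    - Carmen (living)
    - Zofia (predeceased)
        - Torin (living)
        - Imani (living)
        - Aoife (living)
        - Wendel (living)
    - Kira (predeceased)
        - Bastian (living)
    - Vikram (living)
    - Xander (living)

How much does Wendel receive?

Wendel receives €272,000.

Chioma takes one-third of €5,100,000 = €1,700,000. The remaining €3,400,000 passes to the descendants.
The descendants' portion (€3,400,000) is divided at the children's generation into 5 shares of €680,000. Carmen, Vikram, and Xander each take €680,000. The 2 shares of the deceased (Zofia and Kira) are combined into a pool of €1,360,000.
That pool (€1,360,000) is divided at the grandchildren's generation equally among Torin, Imani, Aoife, Wendel, and Bastian: €272,000 each.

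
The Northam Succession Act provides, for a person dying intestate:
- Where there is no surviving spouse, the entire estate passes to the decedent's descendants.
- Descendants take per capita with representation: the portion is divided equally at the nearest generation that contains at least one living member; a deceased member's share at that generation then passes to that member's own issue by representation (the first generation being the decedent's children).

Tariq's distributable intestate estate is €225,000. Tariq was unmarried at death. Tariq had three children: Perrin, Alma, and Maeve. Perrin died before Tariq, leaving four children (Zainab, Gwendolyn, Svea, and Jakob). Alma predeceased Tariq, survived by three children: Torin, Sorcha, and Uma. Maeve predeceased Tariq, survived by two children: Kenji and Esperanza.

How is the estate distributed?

The entire €225,000 passes to the descendants.
No child survives, so the initial division is made at the grandchildren's generation.
That amount (€225,000) is divided into 9 shares of €25,000: Zainab, Gwendolyn, Svea, Jakob, Torin, Sorcha, Uma, Kenji, and Esperanza each take €25,000.

Zainab: €25,000; Gwendolyn: €25,000; Svea: €25,000; Jakob: €25,000; Torin: €25,000; Sorcha: €25,000; Uma: €25,000; Kenji: €25,000; Esperanza: €25,000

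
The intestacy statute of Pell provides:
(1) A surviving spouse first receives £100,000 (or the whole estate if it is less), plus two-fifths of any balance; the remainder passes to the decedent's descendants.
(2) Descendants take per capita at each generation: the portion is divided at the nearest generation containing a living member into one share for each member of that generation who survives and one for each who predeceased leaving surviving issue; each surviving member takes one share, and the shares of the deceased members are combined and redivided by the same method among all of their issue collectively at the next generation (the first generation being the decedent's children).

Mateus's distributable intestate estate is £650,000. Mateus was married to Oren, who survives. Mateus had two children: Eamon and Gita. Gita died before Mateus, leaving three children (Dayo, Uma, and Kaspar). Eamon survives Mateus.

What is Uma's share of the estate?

Oren first takes £100,000, leaving a balance of £550,000. Oren then takes two-fifths of the balance (£220,000), for a total of £320,000. The remaining £330,000 passes to the descendants.
The descendants' portion (£330,000) is divided at the children's generation into 2 shares of £165,000. Eamon takes £165,000. The remaining share for the deceased Gita (£165,000) is carried to the next generation.
That pool (£165,000) is divided at the grandchildren's generation equally among Dayo, Uma, and Kaspar: £55,000 each.

Uma receives £55,000.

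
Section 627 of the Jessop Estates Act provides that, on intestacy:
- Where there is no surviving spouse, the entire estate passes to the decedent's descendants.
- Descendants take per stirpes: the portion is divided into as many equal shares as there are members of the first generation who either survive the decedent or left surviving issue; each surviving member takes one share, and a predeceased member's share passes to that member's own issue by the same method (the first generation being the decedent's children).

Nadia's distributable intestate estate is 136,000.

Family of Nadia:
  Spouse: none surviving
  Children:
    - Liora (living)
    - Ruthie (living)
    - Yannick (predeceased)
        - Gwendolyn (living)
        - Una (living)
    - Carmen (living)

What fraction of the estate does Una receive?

The entire 136,000 passes to the descendants.
That amount (136,000) is divided into 4 shares of 34,000: Liora, Ruthie, and Carmen each take 34,000; Yannick's 34,000 share passes to Yannick's issue.
Yannick's share (34,000) is divided into 2 shares of 17,000: Gwendolyn and Una each take 17,000.

Una receives 1/8 of the estate.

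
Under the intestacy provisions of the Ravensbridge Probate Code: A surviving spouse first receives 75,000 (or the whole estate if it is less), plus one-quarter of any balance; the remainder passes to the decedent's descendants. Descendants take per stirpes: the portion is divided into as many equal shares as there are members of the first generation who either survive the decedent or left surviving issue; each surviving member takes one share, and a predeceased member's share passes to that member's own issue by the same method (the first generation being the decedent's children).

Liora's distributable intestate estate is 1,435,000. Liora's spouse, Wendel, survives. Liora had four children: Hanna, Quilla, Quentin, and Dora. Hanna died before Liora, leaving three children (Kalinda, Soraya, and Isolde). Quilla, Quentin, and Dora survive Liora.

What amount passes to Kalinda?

Kalinda receives 85,000.

Wendel first takes 75,000, leaving a balance of 1,360,000. Wendel then takes one-quarter of the balance (340,000), for a total of 415,000. The remaining 1,020,000 passes to the descendants.
The descendants' portion (1,020,000) is divided into 4 shares of 255,000: Quilla, Quentin, and Dora each take 255,000; Hanna's 255,000 share passes to Hanna's issue.
Hanna's share (255,000) is divided into 3 shares of 85,000: Kalinda, Soraya, and Isolde each take 85,000.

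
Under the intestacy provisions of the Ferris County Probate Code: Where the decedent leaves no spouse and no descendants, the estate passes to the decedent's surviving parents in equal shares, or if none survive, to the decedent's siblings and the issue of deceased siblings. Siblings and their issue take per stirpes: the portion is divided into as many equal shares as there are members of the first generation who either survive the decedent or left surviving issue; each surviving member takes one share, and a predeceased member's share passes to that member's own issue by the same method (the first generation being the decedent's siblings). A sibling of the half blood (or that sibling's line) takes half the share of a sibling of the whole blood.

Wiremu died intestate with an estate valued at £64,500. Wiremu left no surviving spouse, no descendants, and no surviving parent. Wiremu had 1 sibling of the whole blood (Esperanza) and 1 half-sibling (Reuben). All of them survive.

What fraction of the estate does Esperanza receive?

The entire £64,500 passes to the siblings and their issue.
Counting each half-blood sibling's line as half a unit, there are 3/2 units in £64,500, so one unit is £43,000. Whole-blood lines (Esperanza) take £43,000 each; half-blood lines (Reuben) take £21,500 each.

Esperanza receives 2/3 of the estate.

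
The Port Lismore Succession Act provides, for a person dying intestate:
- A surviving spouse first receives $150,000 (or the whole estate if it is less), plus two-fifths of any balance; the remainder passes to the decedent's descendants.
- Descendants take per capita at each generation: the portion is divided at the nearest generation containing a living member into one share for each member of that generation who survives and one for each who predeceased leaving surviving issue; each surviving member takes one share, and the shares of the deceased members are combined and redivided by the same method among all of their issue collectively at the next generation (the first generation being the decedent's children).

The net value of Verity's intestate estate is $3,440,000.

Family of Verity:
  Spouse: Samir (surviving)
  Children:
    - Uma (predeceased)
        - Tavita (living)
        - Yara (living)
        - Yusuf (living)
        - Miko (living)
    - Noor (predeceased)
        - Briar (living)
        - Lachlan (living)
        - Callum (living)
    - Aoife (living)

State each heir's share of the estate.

Samir: $1,466,000; Tavita: $188,000; Yara: $188,000; Yusuf: $188,000; Miko: $188,000; Briar: $188,000; Lachlan: $188,000; Callum: $188,000; Aoife: $658,000

Samir first takes $150,000, leaving a balance of $3,290,000. Samir then takes two-fifths of the balance ($1,316,000), for a total of $1,466,000. The remaining $1,974,000 passes to the descendants.
The descendants' portion ($1,974,000) is divided at the children's generation into 3 shares of $658,000. Aoife takes $658,000. The 2 shares of the deceased (Uma and Noor) are combined into a pool of $1,316,000.
That pool ($1,316,000) is divided at the grandchildren's generation equally among Tavita, Yara, Yusuf, Miko, Briar, Lachlan, and Callum: $188,000 each.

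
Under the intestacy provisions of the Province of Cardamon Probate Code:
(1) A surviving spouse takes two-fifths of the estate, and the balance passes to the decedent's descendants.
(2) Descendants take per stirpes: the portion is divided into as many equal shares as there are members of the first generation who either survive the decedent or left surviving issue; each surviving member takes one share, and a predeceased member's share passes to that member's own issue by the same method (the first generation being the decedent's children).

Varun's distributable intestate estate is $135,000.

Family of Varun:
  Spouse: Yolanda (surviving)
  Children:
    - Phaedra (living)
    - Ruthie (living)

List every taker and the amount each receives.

Yolanda: $54,000; Phaedra: $40,500; Ruthie: $40,500

Yolanda takes two-fifths of $135,000 = $54,000. The remaining $81,000 passes to the descendants.
The descendants' portion ($81,000) is divided into 2 shares of $40,500: Phaedra and Ruthie each take $40,500.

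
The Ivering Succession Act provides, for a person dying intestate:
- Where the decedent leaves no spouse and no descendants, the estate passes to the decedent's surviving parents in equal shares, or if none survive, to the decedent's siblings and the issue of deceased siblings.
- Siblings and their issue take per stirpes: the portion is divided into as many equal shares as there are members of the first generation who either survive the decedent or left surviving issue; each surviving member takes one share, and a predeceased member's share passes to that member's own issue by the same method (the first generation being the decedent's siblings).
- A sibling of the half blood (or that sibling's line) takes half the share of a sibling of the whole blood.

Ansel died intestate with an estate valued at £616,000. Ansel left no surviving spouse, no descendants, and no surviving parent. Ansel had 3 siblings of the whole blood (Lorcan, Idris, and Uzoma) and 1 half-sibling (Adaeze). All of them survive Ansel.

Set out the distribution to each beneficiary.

Lorcan: £176,000; Adaeze: £88,000; Idris: £176,000; Uzoma: £176,000

The entire £616,000 passes to the siblings and their issue.
Counting each half-blood sibling's line as half a unit, there are 7/2 units in £616,000, so one unit is £176,000. Whole-blood lines (Lorcan, Idris, and Uzoma) take £176,000 each; half-blood lines (Adaeze) take £88,000 each.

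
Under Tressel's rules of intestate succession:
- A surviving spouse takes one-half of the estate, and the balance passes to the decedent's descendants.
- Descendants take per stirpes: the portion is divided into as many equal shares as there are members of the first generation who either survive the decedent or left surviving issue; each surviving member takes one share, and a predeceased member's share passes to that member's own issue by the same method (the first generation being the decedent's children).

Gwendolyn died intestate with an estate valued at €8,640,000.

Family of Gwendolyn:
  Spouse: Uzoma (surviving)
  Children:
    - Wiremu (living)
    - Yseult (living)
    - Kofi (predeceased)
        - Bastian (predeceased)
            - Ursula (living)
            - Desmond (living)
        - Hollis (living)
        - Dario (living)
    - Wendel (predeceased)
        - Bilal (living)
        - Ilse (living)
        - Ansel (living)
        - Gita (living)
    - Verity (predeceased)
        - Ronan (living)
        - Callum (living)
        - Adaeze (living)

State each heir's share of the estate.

Uzoma: €4,320,000; Wiremu: €864,000; Yseult: €864,000; Ursula: €144,000; Desmond: €144,000; Hollis: €288,000; Dario: €288,000; Bilal: €216,000; Ilse: €216,000; Ansel: €216,000; Gita: €216,000; Ronan: €288,000; Callum: €288,000; Adaeze: €288,000

Uzoma takes one-half of €8,640,000 = €4,320,000. The remaining €4,320,000 passes to the descendants.
The descendants' portion (€4,320,000) is divided into 5 shares of €864,000: Wiremu and Yseult each take €864,000; Kofi's €864,000 share passes to Kofi's issue; Wendel's €864,000 share passes to Wendel's issue; Verity's €864,000 share passes to Verity's issue.
Kofi's share (€864,000) is divided into 3 shares of €288,000: Hollis and Dario each take €288,000; Bastian's €288,000 share passes to Bastian's issue.
Bastian's share (€288,000) is divided into 2 shares of €144,000: Ursula and Desmond each take €144,000.
Wendel's share (€864,000) is divided into 4 shares of €216,000: Bilal, Ilse, Ansel, and Gita each take €216,000.
Verity's share (€864,000) is divided into 3 shares of €288,000: Ronan, Callum, and Adaeze each take €288,000.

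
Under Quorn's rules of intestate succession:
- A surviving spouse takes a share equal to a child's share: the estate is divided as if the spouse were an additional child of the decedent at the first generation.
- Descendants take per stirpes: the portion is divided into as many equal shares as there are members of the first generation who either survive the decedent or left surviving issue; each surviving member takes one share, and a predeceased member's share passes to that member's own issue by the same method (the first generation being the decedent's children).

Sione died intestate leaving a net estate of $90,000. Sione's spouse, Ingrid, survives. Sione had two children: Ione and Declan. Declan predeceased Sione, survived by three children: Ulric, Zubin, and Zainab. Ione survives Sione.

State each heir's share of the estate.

The spouse counts as an additional share at the children's level, so there are 3 primary shares of $30,000. Ingrid takes one such share ($30,000).
The children's combined portion ($60,000) is divided into 2 shares of $30,000: Ione takes $30,000; Declan's $30,000 share passes to Declan's issue.
Declan's share ($30,000) is divided into 3 shares of $10,000: Ulric, Zubin, and Zainab each take $10,000.

Ingrid: $30,000; Ione: $30,000; Ulric: $10,000; Zubin: $10,000; Zainab: $10,000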